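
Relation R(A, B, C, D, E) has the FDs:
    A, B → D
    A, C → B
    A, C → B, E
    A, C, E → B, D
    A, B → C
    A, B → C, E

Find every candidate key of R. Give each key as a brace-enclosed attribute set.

No FD produces {A}, so it must be in every candidate key.
Closure of {A, B} is {A, B, C, D, E}, the whole schema; {A, B} is a candidate key.
Closure of {A, C} is {A, B, C, D, E}, the whole schema; {A, C} is a candidate key.
No proper subset of any of these is a key, and no other minimal superkey exists.

{A, B}, {A, C}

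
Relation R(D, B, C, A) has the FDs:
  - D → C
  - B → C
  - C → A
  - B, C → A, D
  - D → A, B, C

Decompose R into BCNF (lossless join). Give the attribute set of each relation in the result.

{A, C}; {B, C, D}

Candidate keys of the original relation: {B}, {D}.
In {A, B, C, D}, {C} is not a superkey ({C}⁺ restricted to this set is {A, C}), so split on C → A into {A, C} and {B, C, D}.
{A, C}: every determinant is a superkey — BCNF.
{B, C, D}: every determinant is a superkey — BCNF.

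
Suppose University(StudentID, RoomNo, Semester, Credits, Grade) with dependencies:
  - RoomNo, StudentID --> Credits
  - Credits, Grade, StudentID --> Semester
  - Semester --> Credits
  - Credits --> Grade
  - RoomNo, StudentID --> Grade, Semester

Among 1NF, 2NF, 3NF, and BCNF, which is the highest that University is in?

Candidate key: {RoomNo, StudentID}. Prime attributes: {RoomNo, StudentID}.
Credits, Grade, StudentID --> Semester: {Credits, Grade, StudentID}⁺ = {Credits, Grade, Semester, StudentID}, which is not all of the attributes, so the left side is not a superkey — BCNF is violated.
Because {Semester} is non-prime and the left side of Credits, Grade, StudentID --> Semester is not a superkey, the relation is not in 3NF.
Checking every proper subset of each key, none determines a non-prime attribute — 2NF is satisfied.

2NF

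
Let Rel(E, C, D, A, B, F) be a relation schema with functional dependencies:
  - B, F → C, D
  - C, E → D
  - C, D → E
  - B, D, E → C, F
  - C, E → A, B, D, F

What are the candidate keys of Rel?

{B, D, E}, {B, F}, {C, D}, {C, E}

{B, F}⁺ = {A, B, C, D, E, F}, which is every attribute, so {B, F} is a candidate key.
{C, D}⁺ = {A, B, C, D, E, F}, which is every attribute, so {C, D} is a candidate key.
{C, E}⁺ = {A, B, C, D, E, F}, which is every attribute, so {C, E} is a candidate key.
{B, D, E}⁺ = {A, B, C, D, E, F}, which is every attribute, so {B, D, E} is a candidate key.
No proper subset of any of these is a key, and no other minimal superkey exists.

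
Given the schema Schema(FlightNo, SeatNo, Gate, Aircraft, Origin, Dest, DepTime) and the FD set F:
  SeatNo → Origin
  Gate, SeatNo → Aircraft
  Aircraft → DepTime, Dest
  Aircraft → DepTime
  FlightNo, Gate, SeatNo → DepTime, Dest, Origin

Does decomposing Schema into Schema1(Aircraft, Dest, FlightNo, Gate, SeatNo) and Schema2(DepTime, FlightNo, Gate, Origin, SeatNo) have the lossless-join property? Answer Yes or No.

Common attributes: {FlightNo, Gate, SeatNo}; their closure is {Aircraft, DepTime, Dest, FlightNo, Gate, Origin, SeatNo}.
This includes all of Schema1, so the common attributes are a superkey of Schema1 — the join is lossless.

Yes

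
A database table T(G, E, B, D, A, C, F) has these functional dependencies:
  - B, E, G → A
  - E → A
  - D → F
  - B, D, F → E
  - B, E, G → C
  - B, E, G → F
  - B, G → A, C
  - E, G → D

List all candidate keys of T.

No FD produces {B, G}, so they must be in every candidate key.
{B, D, G} is a candidate key since {B, D, G}⁺ = {A, B, C, D, E, F, G} covers every attribute.
{B, E, G} is a candidate key since {B, E, G}⁺ = {A, B, C, D, E, F, G} covers every attribute.
Any other superkey properly contains one of these, so there are no further candidate keys.

{B, D, G}, {B, E, G}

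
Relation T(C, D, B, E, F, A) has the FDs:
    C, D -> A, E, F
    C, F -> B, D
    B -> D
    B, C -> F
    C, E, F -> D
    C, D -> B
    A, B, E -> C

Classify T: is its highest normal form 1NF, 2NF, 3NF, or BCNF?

Candidate keys: {A, B, E}, {B, C}, {C, D}, {C, F}. Prime attributes: {A, B, C, D, E, F}.
B -> D: {B}⁺ = {B, D}, which is not all of the attributes, so the left side is not a superkey — BCNF is violated.
But every attribute on its right side ({D}) is prime, and the same holds for every other non-superkey FD, so 3NF still holds.

3NF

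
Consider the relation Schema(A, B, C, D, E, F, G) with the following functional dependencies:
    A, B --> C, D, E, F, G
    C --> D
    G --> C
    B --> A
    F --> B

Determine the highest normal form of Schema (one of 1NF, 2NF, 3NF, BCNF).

Candidate keys: {B}, {F}. Prime attributes: {B, F}.
For C --> D we have {C}⁺ = {C, D}; {C} is not a superkey, so BCNF fails.
Because {D} is non-prime and the left side of C --> D is not a superkey, the relation is not in 3NF.
All keys have size 1, which rules out partial dependencies — 2NF is satisfied.

2NF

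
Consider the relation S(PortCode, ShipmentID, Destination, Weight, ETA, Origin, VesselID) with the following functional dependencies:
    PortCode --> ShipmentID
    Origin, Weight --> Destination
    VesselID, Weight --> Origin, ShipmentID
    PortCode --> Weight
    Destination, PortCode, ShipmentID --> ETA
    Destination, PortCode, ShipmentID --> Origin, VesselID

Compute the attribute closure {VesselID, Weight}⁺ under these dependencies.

Start with {VesselID, Weight}.
VesselID, Weight --> Origin, ShipmentID applies; add {Origin, ShipmentID} → now {Origin, ShipmentID, VesselID, Weight}.
Origin, Weight --> Destination applies; add {Destination} → now {Destination, Origin, ShipmentID, VesselID, Weight}.
No further FD applies.

{Destination, Origin, ShipmentID, VesselID, Weight}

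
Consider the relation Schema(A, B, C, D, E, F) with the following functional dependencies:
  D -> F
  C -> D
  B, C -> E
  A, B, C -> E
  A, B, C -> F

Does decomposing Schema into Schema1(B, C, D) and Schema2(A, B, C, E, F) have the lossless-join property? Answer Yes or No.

Common attributes: {B, C}; their closure is {B, C, D, E, F}.
This includes all of Schema1, so the common attributes are a superkey of Schema1 — the join is lossless.

Yes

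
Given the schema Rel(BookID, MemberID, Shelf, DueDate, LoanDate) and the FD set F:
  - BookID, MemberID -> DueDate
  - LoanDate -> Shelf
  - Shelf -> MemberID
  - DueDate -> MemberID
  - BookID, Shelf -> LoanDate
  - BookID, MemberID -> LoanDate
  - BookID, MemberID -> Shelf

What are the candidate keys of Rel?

{BookID, DueDate}, {BookID, LoanDate}, {BookID, MemberID}, {BookID, Shelf}

{BookID} never appears on the right of any FD, so every key must include it.
Closure of {BookID, DueDate} is {BookID, DueDate, LoanDate, MemberID, Shelf}, the whole schema; {BookID, DueDate} is a candidate key.
Closure of {BookID, LoanDate} is {BookID, DueDate, LoanDate, MemberID, Shelf}, the whole schema; {BookID, LoanDate} is a candidate key.
Closure of {BookID, MemberID} is {BookID, DueDate, LoanDate, MemberID, Shelf}, the whole schema; {BookID, MemberID} is a candidate key.
Closure of {BookID, Shelf} is {BookID, DueDate, LoanDate, MemberID, Shelf}, the whole schema; {BookID, Shelf} is a candidate key.
No proper subset of any of these is a key, and no other minimal superkey exists.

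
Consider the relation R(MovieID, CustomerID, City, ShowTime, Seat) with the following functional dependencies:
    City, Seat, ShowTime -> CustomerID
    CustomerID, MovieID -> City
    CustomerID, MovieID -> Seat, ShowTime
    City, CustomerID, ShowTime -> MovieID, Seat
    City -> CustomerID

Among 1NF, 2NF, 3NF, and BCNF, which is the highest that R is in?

Candidate keys: {City, MovieID}, {City, ShowTime}, {CustomerID, MovieID}. Prime attributes: {City, CustomerID, MovieID, ShowTime}.
City -> CustomerID breaks BCNF: {City}⁺ = {City, CustomerID}, so {City} is not a superkey.
But every attribute on its right side ({CustomerID}) is prime, and the same holds for every other non-superkey FD, so 3NF still holds.

3NF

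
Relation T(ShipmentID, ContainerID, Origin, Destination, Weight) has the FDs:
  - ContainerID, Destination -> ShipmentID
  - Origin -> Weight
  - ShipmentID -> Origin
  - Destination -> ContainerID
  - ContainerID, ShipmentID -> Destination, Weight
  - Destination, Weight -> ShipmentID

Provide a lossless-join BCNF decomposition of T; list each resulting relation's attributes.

{ContainerID, Destination, ShipmentID}; {Origin, ShipmentID}; {Origin, Weight}

Candidate keys of the original relation: {ContainerID, ShipmentID}, {Destination}.
In {ContainerID, Destination, Origin, ShipmentID, Weight}, {Origin} is not a superkey ({Origin}⁺ restricted to this set is {Origin, Weight}), so split on Origin -> Weight into {Origin, Weight} and {ContainerID, Destination, Origin, ShipmentID}.
{Origin, Weight} has no BCNF violation.
In {ContainerID, Destination, Origin, ShipmentID}, {ShipmentID} is not a superkey ({ShipmentID}⁺ restricted to this set is {Origin, ShipmentID}), so split on ShipmentID -> Origin into {Origin, ShipmentID} and {ContainerID, Destination, ShipmentID}.
{Origin, ShipmentID} has no BCNF violation.
{ContainerID, Destination, ShipmentID} has no BCNF violation.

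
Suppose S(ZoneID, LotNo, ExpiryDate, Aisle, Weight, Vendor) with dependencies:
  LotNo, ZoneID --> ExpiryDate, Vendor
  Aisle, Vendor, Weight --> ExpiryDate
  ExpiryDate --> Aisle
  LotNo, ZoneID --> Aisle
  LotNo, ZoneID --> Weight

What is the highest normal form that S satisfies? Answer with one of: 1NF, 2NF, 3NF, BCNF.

2NF

Candidate key: {LotNo, ZoneID}. Prime attributes: {LotNo, ZoneID}.
Aisle, Vendor, Weight --> ExpiryDate breaks BCNF: {Aisle, Vendor, Weight}⁺ = {Aisle, ExpiryDate, Vendor, Weight}, so {Aisle, Vendor, Weight} is not a superkey.
Aisle, Vendor, Weight --> ExpiryDate determines the non-prime attribute {ExpiryDate} from a non-superkey — 3NF is violated.
No proper subset of a key has a non-prime attribute in its closure, so there is no partial dependency; 2NF holds.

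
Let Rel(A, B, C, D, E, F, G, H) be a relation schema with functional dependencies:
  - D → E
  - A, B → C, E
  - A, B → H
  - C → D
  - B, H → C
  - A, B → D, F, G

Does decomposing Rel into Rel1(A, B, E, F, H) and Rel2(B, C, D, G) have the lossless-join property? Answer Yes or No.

Common attributes: {B}; their closure is {B}.
Neither Rel1 nor Rel2 is contained in that closure, so the decomposition is lossy.

No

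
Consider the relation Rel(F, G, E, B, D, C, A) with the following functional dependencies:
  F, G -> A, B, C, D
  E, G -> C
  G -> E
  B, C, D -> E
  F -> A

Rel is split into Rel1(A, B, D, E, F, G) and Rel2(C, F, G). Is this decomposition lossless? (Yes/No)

Rel1 ∩ Rel2 = {F, G}; its closure under F is {A, B, C, D, E, F, G}.
Rel1 is contained in that closure, so Rel1 ∩ Rel2 -> Rel1 holds and the join is lossless.

Yes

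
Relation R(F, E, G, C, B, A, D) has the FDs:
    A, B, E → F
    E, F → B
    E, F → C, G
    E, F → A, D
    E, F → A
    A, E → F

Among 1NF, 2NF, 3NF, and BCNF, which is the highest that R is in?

BCNF

Candidate keys: {A, E}, {E, F}. Prime attributes: {A, E, F}.
The left-hand side of every FD is a superkey, so BCNF is satisfied.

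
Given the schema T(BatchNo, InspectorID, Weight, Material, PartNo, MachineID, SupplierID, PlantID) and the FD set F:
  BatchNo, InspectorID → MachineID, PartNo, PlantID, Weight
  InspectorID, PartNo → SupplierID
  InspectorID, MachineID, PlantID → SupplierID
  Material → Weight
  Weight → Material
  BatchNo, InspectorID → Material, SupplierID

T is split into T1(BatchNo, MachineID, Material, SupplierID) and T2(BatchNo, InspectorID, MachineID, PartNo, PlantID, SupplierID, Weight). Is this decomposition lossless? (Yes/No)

No

Common attributes: {BatchNo, MachineID, SupplierID}; their closure is {BatchNo, MachineID, SupplierID}.
Neither T1 nor T2 is contained in that closure, so the decomposition is lossy.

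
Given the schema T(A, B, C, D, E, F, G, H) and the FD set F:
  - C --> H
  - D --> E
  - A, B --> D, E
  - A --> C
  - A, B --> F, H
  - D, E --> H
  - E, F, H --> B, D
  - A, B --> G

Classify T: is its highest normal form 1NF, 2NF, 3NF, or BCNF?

1NF

Candidate keys: {A, B}, {A, D, F}, {A, E, F}. Prime attributes: {A, B, D, E, F}.
C --> H breaks BCNF: {C}⁺ = {C, H}, so {C} is not a superkey.
C --> H determines the non-prime attribute {H} from a non-superkey — 3NF is violated.
{A} is a proper subset of the key {A, B}, and {A}⁺ contains the non-prime attributes {C, H} — a partial dependency, so 2NF is violated.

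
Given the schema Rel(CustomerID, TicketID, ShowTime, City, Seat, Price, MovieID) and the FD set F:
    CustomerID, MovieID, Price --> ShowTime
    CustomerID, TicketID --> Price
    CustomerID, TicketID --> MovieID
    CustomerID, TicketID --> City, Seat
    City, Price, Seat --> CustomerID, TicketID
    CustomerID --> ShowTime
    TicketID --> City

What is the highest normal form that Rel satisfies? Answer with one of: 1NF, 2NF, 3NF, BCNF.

Candidate keys: {City, Price, Seat}, {CustomerID, TicketID}, {Price, Seat, TicketID}. Prime attributes: {City, CustomerID, Price, Seat, TicketID}.
For CustomerID, MovieID, Price --> ShowTime we have {CustomerID, MovieID, Price}⁺ = {CustomerID, MovieID, Price, ShowTime}; {CustomerID, MovieID, Price} is not a superkey, so BCNF fails.
CustomerID, MovieID, Price --> ShowTime determines the non-prime attribute {ShowTime} from a non-superkey — 3NF is violated.
The proper key subset {CustomerID} of {CustomerID, TicketID} determines non-prime {ShowTime}, so the relation is not even in 2NF.

1NF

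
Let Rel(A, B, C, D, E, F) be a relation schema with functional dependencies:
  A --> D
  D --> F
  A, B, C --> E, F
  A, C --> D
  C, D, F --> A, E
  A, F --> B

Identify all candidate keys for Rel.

{A, C}, {C, D}

Attributes never on any right-hand side: {C} — every candidate key must contain it.
Closure of {A, C} is {A, B, C, D, E, F}, the whole schema; {A, C} is a candidate key.
Closure of {C, D} is {A, B, C, D, E, F}, the whole schema; {C, D} is a candidate key.
Any other superkey properly contains one of these, so there are no further candidate keys.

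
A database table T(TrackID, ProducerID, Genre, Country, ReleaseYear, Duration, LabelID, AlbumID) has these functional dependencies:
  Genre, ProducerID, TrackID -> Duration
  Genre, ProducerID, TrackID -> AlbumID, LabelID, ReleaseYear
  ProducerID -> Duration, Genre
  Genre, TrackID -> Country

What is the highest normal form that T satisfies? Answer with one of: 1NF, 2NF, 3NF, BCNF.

Candidate key: {ProducerID, TrackID}. Prime attributes: {ProducerID, TrackID}.
ProducerID -> Duration, Genre: {ProducerID}⁺ = {Duration, Genre, ProducerID}, which is not all of the attributes, so the left side is not a superkey — BCNF is violated.
ProducerID -> Duration, Genre determines the non-prime attributes {Duration, Genre} from a non-superkey — 3NF is violated.
The proper key subset {ProducerID} of {ProducerID, TrackID} determines non-prime {Duration, Genre}, so the relation is not even in 2NF.

1NF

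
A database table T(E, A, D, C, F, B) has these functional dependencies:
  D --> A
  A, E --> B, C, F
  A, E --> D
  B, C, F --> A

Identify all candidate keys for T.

{A, E}, {B, C, E, F}, {D, E}

{E} never appears on the right of any FD, so every key must include it.
{A, E}⁺ = {A, B, C, D, E, F}, which is every attribute, so {A, E} is a candidate key.
{D, E}⁺ = {A, B, C, D, E, F}, which is every attribute, so {D, E} is a candidate key.
{B, C, E, F}⁺ = {A, B, C, D, E, F}, which is every attribute, so {B, C, E, F} is a candidate key.
Any other superkey properly contains one of these, so there are no further candidate keys.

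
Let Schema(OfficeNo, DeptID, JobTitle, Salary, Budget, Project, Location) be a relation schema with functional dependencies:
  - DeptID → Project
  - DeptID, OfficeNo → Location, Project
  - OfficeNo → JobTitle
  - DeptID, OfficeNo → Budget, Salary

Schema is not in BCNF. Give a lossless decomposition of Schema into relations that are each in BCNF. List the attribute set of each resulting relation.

Candidate key of the original relation: {DeptID, OfficeNo}.
In {Budget, DeptID, JobTitle, Location, OfficeNo, Project, Salary}, {DeptID} is not a superkey ({DeptID}⁺ restricted to this set is {DeptID, Project}), so split on DeptID → Project into {DeptID, Project} and {Budget, DeptID, JobTitle, Location, OfficeNo, Salary}.
{DeptID, Project} is in BCNF.
In {Budget, DeptID, JobTitle, Location, OfficeNo, Salary}, {OfficeNo} is not a superkey ({OfficeNo}⁺ restricted to this set is {JobTitle, OfficeNo}), so split on OfficeNo → JobTitle into {JobTitle, OfficeNo} and {Budget, DeptID, Location, OfficeNo, Salary}.
{JobTitle, OfficeNo} is in BCNF.
{Budget, DeptID, Location, OfficeNo, Salary} is in BCNF.

{Budget, DeptID, Location, OfficeNo, Salary}; {DeptID, Project}; {JobTitle, OfficeNo}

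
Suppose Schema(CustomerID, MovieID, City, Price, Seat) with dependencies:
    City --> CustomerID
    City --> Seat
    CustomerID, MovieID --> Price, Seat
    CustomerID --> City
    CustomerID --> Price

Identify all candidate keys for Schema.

{City, MovieID}, {CustomerID, MovieID}

No FD produces {MovieID}, so it must be in every candidate key.
{City, MovieID} is a candidate key since {City, MovieID}⁺ = {City, CustomerID, MovieID, Price, Seat} covers every attribute.
{CustomerID, MovieID} is a candidate key since {CustomerID, MovieID}⁺ = {City, CustomerID, MovieID, Price, Seat} covers every attribute.
Any other superkey properly contains one of these, so there are no further candidate keys.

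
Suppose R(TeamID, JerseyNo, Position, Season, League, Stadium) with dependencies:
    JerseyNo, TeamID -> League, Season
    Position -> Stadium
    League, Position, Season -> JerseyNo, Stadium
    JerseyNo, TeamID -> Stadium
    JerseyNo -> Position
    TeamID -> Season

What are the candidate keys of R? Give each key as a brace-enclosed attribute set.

{JerseyNo, TeamID}, {League, Position, TeamID}

{TeamID} never appears on the right of any FD, so every key must include it.
{JerseyNo, TeamID}⁺ = {JerseyNo, League, Position, Season, Stadium, TeamID} — all of the relation — so {JerseyNo, TeamID} is a candidate key.
{League, Position, TeamID}⁺ = {JerseyNo, League, Position, Season, Stadium, TeamID} — all of the relation — so {League, Position, TeamID} is a candidate key.
These are minimal and exhaustive — every other superkey contains one of them.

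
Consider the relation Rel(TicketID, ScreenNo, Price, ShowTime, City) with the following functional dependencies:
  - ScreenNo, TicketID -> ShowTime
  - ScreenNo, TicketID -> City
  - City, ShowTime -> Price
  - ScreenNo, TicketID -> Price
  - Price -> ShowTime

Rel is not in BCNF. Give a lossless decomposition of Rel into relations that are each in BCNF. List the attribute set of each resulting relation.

{City, Price}; {City, ScreenNo, ShowTime, TicketID}; {Price, ShowTime}

Candidate key of the original relation: {ScreenNo, TicketID}.
{City, Price, ScreenNo, ShowTime, TicketID}: {City, ShowTime} determines {City, Price, ShowTime} here but is not a superkey — split on City, ShowTime -> Price, giving {City, Price, ShowTime} and {City, ScreenNo, ShowTime, TicketID}.
{City, Price, ShowTime}: {Price} determines {Price, ShowTime} here but is not a superkey — split on Price -> ShowTime, giving {Price, ShowTime} and {City, Price}.
{Price, ShowTime} has no BCNF violation.
{City, Price} has no BCNF violation.
{City, ScreenNo, ShowTime, TicketID} has no BCNF violation.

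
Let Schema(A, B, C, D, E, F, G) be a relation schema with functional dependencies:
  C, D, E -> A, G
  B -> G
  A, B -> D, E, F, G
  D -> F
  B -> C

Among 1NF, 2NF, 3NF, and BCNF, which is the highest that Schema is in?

Candidate keys: {A, B}, {B, D, E}. Prime attributes: {A, B, D, E}.
C, D, E -> A, G: {C, D, E}⁺ = {A, C, D, E, F, G}, which is not all of the attributes, so the left side is not a superkey — BCNF is violated.
C, D, E -> A, G has non-prime {G} on the right and a non-superkey on the left, so 3NF fails.
{B} is a proper subset of the key {A, B}, and {B}⁺ contains the non-prime attributes {C, G} — a partial dependency, so 2NF is violated.

1NF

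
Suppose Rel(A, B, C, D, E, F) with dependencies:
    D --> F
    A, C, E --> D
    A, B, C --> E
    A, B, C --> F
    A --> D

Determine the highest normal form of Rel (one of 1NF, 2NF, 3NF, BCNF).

Candidate key: {A, B, C}. Prime attributes: {A, B, C}.
D --> F: {D}⁺ = {D, F}, which is not all of the attributes, so the left side is not a superkey — BCNF is violated.
D --> F has non-prime {F} on the right and a non-superkey on the left, so 3NF fails.
{A} is a proper subset of the key {A, B, C}, and {A}⁺ contains the non-prime attributes {D, F} — a partial dependency, so 2NF is violated.

1NF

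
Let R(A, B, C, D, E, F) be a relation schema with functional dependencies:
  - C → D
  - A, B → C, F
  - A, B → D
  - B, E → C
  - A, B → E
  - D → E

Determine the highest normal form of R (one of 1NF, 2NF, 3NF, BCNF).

2NF

Candidate key: {A, B}. Prime attributes: {A, B}.
C → D breaks BCNF: {C}⁺ = {C, D, E}, so {C} is not a superkey.
Because {D} is non-prime and the left side of C → D is not a superkey, the relation is not in 3NF.
No non-prime attribute depends on a proper subset of any candidate key, so 2NF holds.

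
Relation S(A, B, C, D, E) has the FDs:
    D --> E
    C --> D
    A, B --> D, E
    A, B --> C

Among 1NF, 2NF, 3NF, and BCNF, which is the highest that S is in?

2NF

Candidate key: {A, B}. Prime attributes: {A, B}.
D --> E breaks BCNF: {D}⁺ = {D, E}, so {D} is not a superkey.
D --> E has non-prime {E} on the right and a non-superkey on the left, so 3NF fails.
No proper subset of a key has a non-prime attribute in its closure, so there is no partial dependency; 2NF holds.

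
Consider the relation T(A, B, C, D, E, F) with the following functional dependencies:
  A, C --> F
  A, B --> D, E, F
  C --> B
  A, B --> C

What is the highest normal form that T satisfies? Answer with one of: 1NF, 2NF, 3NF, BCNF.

Candidate keys: {A, B}, {A, C}. Prime attributes: {A, B, C}.
C --> B breaks BCNF: {C}⁺ = {B, C}, so {C} is not a superkey.
But every attribute on its right side ({B}) is prime, and the same holds for every other non-superkey FD, so 3NF still holds.

3NF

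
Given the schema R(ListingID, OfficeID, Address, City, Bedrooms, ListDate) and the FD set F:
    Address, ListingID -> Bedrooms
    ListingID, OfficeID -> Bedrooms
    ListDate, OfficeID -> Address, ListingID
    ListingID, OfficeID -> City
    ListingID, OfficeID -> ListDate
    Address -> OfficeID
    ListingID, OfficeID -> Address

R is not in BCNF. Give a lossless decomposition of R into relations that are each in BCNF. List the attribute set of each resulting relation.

{Address, Bedrooms, City, ListDate, ListingID}; {Address, OfficeID}

Candidate keys of the original relation: {Address, ListDate}, {Address, ListingID}, {ListDate, OfficeID}, {ListingID, OfficeID}.
{Address, Bedrooms, City, ListDate, ListingID, OfficeID}: {Address} determines {Address, OfficeID} here but is not a superkey — split on Address -> OfficeID, giving {Address, OfficeID} and {Address, Bedrooms, City, ListDate, ListingID}.
{Address, OfficeID} has no BCNF violation.
{Address, Bedrooms, City, ListDate, ListingID} has no BCNF violation.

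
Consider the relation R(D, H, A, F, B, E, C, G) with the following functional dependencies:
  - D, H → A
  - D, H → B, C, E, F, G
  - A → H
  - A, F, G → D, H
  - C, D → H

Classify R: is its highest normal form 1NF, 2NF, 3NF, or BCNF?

Candidate keys: {A, D}, {A, F, G}, {C, D}, {D, H}. Prime attributes: {A, C, D, F, G, H}.
A → H breaks BCNF: {A}⁺ = {A, H}, so {A} is not a superkey.
Its right-hand attributes {H} are all prime, as are those of every other non-superkey FD — the relation is in 3NF.

3NF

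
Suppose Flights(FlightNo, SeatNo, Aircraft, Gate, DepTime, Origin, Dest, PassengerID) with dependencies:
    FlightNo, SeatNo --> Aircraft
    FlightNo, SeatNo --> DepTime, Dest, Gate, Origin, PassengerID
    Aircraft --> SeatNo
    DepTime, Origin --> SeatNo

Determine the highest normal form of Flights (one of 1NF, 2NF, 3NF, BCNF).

Candidate keys: {Aircraft, FlightNo}, {DepTime, FlightNo, Origin}, {FlightNo, SeatNo}. Prime attributes: {Aircraft, DepTime, FlightNo, Origin, SeatNo}.
Aircraft --> SeatNo breaks BCNF: {Aircraft}⁺ = {Aircraft, SeatNo}, so {Aircraft} is not a superkey.
Its right-hand attributes {SeatNo} are all prime, as are those of every other non-superkey FD — the relation is in 3NF.

3NF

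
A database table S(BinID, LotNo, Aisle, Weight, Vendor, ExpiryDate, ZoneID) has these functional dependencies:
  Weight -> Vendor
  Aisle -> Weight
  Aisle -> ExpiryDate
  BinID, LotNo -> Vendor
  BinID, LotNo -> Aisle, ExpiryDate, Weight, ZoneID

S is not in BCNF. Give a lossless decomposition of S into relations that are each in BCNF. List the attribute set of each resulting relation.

Candidate key of the original relation: {BinID, LotNo}.
Within {Aisle, BinID, ExpiryDate, LotNo, Vendor, Weight, ZoneID}: {Weight}⁺ ∩ {Aisle, BinID, ExpiryDate, LotNo, Vendor, Weight, ZoneID} = {Vendor, Weight}, not the whole set, so Weight -> Vendor violates BCNF; decompose into {Vendor, Weight} and {Aisle, BinID, ExpiryDate, LotNo, Weight, ZoneID}.
{Vendor, Weight} is in BCNF.
Within {Aisle, BinID, ExpiryDate, LotNo, Weight, ZoneID}: {Aisle}⁺ ∩ {Aisle, BinID, ExpiryDate, LotNo, Weight, ZoneID} = {Aisle, ExpiryDate, Weight}, not the whole set, so Aisle -> ExpiryDate, Weight violates BCNF; decompose into {Aisle, ExpiryDate, Weight} and {Aisle, BinID, LotNo, ZoneID}.
{Aisle, ExpiryDate, Weight} is in BCNF.
{Aisle, BinID, LotNo, ZoneID} is in BCNF.

{Aisle, BinID, LotNo, ZoneID}; {Aisle, ExpiryDate, Weight}; {Vendor, Weight}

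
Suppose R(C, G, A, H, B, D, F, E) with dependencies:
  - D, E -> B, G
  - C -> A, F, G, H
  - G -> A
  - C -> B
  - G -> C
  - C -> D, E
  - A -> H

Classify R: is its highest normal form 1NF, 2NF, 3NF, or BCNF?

2NF

Candidate keys: {C}, {D, E}, {G}. Prime attributes: {C, D, E, G}.
A -> H: {A}⁺ = {A, H}, which is not all of the attributes, so the left side is not a superkey — BCNF is violated.
A -> H has non-prime {H} on the right and a non-superkey on the left, so 3NF fails.
Checking every proper subset of each key, none determines a non-prime attribute — 2NF is satisfied.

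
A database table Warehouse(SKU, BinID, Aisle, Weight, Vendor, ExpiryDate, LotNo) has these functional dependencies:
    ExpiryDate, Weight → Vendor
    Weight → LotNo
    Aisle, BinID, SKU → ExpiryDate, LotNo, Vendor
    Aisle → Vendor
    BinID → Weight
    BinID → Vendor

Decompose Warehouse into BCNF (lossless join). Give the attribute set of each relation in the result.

{Aisle, BinID, ExpiryDate, SKU}; {BinID, Weight}; {ExpiryDate, Vendor, Weight}; {LotNo, Weight}

Candidate key of the original relation: {Aisle, BinID, SKU}.
{Aisle, BinID, ExpiryDate, LotNo, SKU, Vendor, Weight}: {ExpiryDate, Weight} determines {ExpiryDate, LotNo, Vendor, Weight} here but is not a superkey — split on ExpiryDate, Weight → LotNo, Vendor, giving {ExpiryDate, LotNo, Vendor, Weight} and {Aisle, BinID, ExpiryDate, SKU, Weight}.
{ExpiryDate, LotNo, Vendor, Weight}: {Weight} determines {LotNo, Weight} here but is not a superkey — split on Weight → LotNo, giving {LotNo, Weight} and {ExpiryDate, Vendor, Weight}.
{LotNo, Weight} has no BCNF violation.
{ExpiryDate, Vendor, Weight} has no BCNF violation.
{Aisle, BinID, ExpiryDate, SKU, Weight}: {BinID} determines {BinID, Weight} here but is not a superkey — split on BinID → Weight, giving {BinID, Weight} and {Aisle, BinID, ExpiryDate, SKU}.
{BinID, Weight} has no BCNF violation.
{Aisle, BinID, ExpiryDate, SKU} has no BCNF violation.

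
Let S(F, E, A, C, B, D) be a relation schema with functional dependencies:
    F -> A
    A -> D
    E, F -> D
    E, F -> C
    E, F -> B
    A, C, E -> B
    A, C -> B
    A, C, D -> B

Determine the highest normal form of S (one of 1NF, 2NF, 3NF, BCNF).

1NF

Candidate key: {E, F}. Prime attributes: {E, F}.
F -> A: {F}⁺ = {A, D, F}, which is not all of the attributes, so the left side is not a superkey — BCNF is violated.
F -> A determines the non-prime attribute {A} from a non-superkey — 3NF is violated.
Since {F} ⊂ {E, F} and {F}⁺ ⊇ {A, D} with {A, D} non-prime, there is a partial dependency; 2NF fails.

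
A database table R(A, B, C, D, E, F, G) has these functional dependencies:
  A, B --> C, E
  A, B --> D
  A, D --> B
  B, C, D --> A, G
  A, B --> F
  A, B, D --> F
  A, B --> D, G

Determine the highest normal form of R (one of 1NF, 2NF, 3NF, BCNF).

Candidate keys: {A, B}, {A, D}, {B, C, D}. Prime attributes: {A, B, C, D}.
Each dependency's left side is a superkey — BCNF holds.

BCNF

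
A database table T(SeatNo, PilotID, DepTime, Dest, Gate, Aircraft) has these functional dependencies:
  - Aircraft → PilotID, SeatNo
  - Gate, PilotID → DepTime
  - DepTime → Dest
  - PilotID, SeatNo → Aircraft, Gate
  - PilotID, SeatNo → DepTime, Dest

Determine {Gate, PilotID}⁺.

{DepTime, Dest, Gate, PilotID}

Start with {Gate, PilotID}.
Gate, PilotID → DepTime applies; add {DepTime} → now {DepTime, Gate, PilotID}.
DepTime → Dest applies; add {Dest} → now {DepTime, Dest, Gate, PilotID}.
No further FD applies.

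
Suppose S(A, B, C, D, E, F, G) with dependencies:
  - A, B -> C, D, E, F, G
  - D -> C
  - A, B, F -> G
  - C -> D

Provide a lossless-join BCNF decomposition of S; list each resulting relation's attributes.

Candidate key of the original relation: {A, B}.
In {A, B, C, D, E, F, G}, {D} is not a superkey ({D}⁺ restricted to this set is {C, D}), so split on D -> C into {C, D} and {A, B, D, E, F, G}.
{C, D} is in BCNF.
{A, B, D, E, F, G} is in BCNF.

{A, B, D, E, F, G}; {C, D}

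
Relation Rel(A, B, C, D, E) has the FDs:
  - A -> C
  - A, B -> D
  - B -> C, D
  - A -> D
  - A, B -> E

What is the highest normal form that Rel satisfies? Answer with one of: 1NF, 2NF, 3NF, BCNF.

Candidate key: {A, B}. Prime attributes: {A, B}.
A -> C: {A}⁺ = {A, C, D}, which is not all of the attributes, so the left side is not a superkey — BCNF is violated.
A -> C determines the non-prime attribute {C} from a non-superkey — 3NF is violated.
{A} is a proper subset of the key {A, B}, and {A}⁺ contains the non-prime attributes {C, D} — a partial dependency, so 2NF is violated.

1NF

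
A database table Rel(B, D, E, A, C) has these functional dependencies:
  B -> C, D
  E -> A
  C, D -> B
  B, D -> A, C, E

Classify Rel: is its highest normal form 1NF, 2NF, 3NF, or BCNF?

Candidate keys: {B}, {C, D}. Prime attributes: {B, C, D}.
For E -> A we have {E}⁺ = {A, E}; {E} is not a superkey, so BCNF fails.
E -> A determines the non-prime attribute {A} from a non-superkey — 3NF is violated.
No proper subset of a key has a non-prime attribute in its closure, so there is no partial dependency; 2NF holds.

2NF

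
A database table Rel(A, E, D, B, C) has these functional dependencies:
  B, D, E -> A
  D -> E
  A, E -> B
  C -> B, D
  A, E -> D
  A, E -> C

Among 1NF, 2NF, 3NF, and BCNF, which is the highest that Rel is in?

Candidate keys: {A, D}, {A, E}, {B, D}, {C}. Prime attributes: {A, B, C, D, E}.
D -> E breaks BCNF: {D}⁺ = {D, E}, so {D} is not a superkey.
But every attribute on its right side ({E}) is prime, and the same holds for every other non-superkey FD, so 3NF still holds.

3NF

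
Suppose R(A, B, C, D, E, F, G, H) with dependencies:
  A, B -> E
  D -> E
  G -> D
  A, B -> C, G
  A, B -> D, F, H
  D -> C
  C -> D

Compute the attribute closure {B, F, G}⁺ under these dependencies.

Start with {B, F, G}.
G -> D applies; add {D} → now {B, D, F, G}.
D -> C applies; add {C} → now {B, C, D, F, G}.
D -> E applies; add {E} → now {B, C, D, E, F, G}.
No further FD applies.

{B, C, D, E, F, G}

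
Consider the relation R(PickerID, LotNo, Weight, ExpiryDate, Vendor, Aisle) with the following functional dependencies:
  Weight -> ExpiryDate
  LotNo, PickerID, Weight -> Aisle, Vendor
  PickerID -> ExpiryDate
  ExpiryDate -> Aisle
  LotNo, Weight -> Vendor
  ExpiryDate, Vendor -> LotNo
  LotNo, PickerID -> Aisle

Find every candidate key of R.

{LotNo, PickerID, Weight}, {PickerID, Vendor, Weight}

Attributes never on any right-hand side: {PickerID, Weight} — every candidate key must contain all of them.
{LotNo, PickerID, Weight} is a candidate key since {LotNo, PickerID, Weight}⁺ = {Aisle, ExpiryDate, LotNo, PickerID, Vendor, Weight} covers every attribute.
{PickerID, Vendor, Weight} is a candidate key since {PickerID, Vendor, Weight}⁺ = {Aisle, ExpiryDate, LotNo, PickerID, Vendor, Weight} covers every attribute.
These are minimal and exhaustive — every other superkey contains one of them.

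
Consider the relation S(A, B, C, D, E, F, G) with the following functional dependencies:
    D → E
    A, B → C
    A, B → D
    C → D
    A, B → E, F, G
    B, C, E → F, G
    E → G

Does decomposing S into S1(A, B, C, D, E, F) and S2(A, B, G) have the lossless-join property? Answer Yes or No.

Yes

The shared attributes are {A, B} and {A, B}⁺ = {A, B, C, D, E, F, G}.
This includes all of S1, so the common attributes are a superkey of S1 — the join is lossless.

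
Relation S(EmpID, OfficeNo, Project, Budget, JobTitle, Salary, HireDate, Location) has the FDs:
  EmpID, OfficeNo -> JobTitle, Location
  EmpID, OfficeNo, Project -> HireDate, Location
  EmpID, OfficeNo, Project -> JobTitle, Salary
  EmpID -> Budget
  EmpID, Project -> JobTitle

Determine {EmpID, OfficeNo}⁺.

Start with {EmpID, OfficeNo}.
EmpID, OfficeNo -> JobTitle, Location applies; add {JobTitle, Location} → now {EmpID, JobTitle, Location, OfficeNo}.
EmpID -> Budget applies; add {Budget} → now {Budget, EmpID, JobTitle, Location, OfficeNo}.
No further FD applies.

{Budget, EmpID, JobTitle, Location, OfficeNo}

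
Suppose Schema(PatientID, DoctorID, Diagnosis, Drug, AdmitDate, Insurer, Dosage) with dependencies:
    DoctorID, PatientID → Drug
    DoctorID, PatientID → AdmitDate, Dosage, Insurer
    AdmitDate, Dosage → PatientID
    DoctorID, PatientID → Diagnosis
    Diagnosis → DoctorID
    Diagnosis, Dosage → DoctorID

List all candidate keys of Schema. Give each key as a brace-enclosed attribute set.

Closure of {Diagnosis, PatientID} is {AdmitDate, Diagnosis, DoctorID, Dosage, Drug, Insurer, PatientID}, the whole schema; {Diagnosis, PatientID} is a candidate key.
Closure of {DoctorID, PatientID} is {AdmitDate, Diagnosis, DoctorID, Dosage, Drug, Insurer, PatientID}, the whole schema; {DoctorID, PatientID} is a candidate key.
Closure of {AdmitDate, Diagnosis, Dosage} is {AdmitDate, Diagnosis, DoctorID, Dosage, Drug, Insurer, PatientID}, the whole schema; {AdmitDate, Diagnosis, Dosage} is a candidate key.
Closure of {AdmitDate, DoctorID, Dosage} is {AdmitDate, Diagnosis, DoctorID, Dosage, Drug, Insurer, PatientID}, the whole schema; {AdmitDate, DoctorID, Dosage} is a candidate key.
These are minimal and exhaustive — every other superkey contains one of them.

{AdmitDate, Diagnosis, Dosage}, {AdmitDate, DoctorID, Dosage}, {Diagnosis, PatientID}, {DoctorID, PatientID}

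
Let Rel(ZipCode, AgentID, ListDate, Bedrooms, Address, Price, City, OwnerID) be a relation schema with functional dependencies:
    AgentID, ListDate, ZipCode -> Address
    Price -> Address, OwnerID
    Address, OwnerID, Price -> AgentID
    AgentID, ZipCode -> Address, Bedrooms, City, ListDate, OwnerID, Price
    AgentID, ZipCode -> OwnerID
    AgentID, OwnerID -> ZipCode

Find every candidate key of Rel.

{AgentID, OwnerID}, {AgentID, ZipCode}, {Price}

{Price} is a candidate key since {Price}⁺ = {Address, AgentID, Bedrooms, City, ListDate, OwnerID, Price, ZipCode} covers every attribute.
{AgentID, OwnerID} is a candidate key since {AgentID, OwnerID}⁺ = {Address, AgentID, Bedrooms, City, ListDate, OwnerID, Price, ZipCode} covers every attribute.
{AgentID, ZipCode} is a candidate key since {AgentID, ZipCode}⁺ = {Address, AgentID, Bedrooms, City, ListDate, OwnerID, Price, ZipCode} covers every attribute.
Any other superkey properly contains one of these, so there are no further candidate keys.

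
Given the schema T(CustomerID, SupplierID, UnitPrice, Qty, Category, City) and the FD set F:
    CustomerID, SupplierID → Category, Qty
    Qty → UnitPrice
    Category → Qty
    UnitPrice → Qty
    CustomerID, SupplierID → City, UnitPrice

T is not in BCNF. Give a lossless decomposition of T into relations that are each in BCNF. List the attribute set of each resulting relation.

Candidate key of the original relation: {CustomerID, SupplierID}.
{Category, City, CustomerID, Qty, SupplierID, UnitPrice}: {Qty} determines {Qty, UnitPrice} here but is not a superkey — split on Qty → UnitPrice, giving {Qty, UnitPrice} and {Category, City, CustomerID, Qty, SupplierID}.
{Qty, UnitPrice} is in BCNF.
{Category, City, CustomerID, Qty, SupplierID}: {Category} determines {Category, Qty} here but is not a superkey — split on Category → Qty, giving {Category, Qty} and {Category, City, CustomerID, SupplierID}.
{Category, Qty} is in BCNF.
{Category, City, CustomerID, SupplierID} is in BCNF.

{Category, City, CustomerID, SupplierID}; {Category, Qty}; {Qty, UnitPrice}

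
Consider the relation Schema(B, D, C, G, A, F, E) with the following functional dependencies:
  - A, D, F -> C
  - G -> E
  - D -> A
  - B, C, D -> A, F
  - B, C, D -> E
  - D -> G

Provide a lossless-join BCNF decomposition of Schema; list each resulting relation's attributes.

Candidate keys of the original relation: {B, C, D}, {B, D, F}.
In {A, B, C, D, E, F, G}, {A, D, F} is not a superkey ({A, D, F}⁺ restricted to this set is {A, C, D, E, F, G}), so split on A, D, F -> C, E, G into {A, C, D, E, F, G} and {A, B, D, F}.
In {A, C, D, E, F, G}, {G} is not a superkey ({G}⁺ restricted to this set is {E, G}), so split on G -> E into {E, G} and {A, C, D, F, G}.
{E, G} is in BCNF.
In {A, C, D, F, G}, {D} is not a superkey ({D}⁺ restricted to this set is {A, D, G}), so split on D -> A, G into {A, D, G} and {C, D, F}.
{A, D, G} is in BCNF.
{C, D, F} is in BCNF.
In {A, B, D, F}, {D} is not a superkey ({D}⁺ restricted to this set is {A, D}), so split on D -> A into {A, D} and {B, D, F}.
{A, D} is in BCNF.
{B, D, F} is in BCNF.

{A, D, G}; {B, D, F}; {C, D, F}; {E, G}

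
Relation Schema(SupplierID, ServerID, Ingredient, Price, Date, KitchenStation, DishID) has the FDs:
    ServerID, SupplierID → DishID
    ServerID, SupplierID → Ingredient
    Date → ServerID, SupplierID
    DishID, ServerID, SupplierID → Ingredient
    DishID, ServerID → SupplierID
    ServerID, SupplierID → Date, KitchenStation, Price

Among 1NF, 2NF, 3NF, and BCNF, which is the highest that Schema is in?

BCNF

Candidate keys: {Date}, {DishID, ServerID}, {ServerID, SupplierID}. Prime attributes: {Date, DishID, ServerID, SupplierID}.
Each dependency's left side is a superkey — BCNF holds.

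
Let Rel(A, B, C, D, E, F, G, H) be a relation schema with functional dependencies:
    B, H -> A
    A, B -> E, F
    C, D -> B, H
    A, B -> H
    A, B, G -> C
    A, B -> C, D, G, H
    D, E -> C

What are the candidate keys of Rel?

{A, B}, {B, H}, {C, D}, {D, E}

Closure of {A, B} is {A, B, C, D, E, F, G, H}, the whole schema; {A, B} is a candidate key.
Closure of {B, H} is {A, B, C, D, E, F, G, H}, the whole schema; {B, H} is a candidate key.
Closure of {C, D} is {A, B, C, D, E, F, G, H}, the whole schema; {C, D} is a candidate key.
Closure of {D, E} is {A, B, C, D, E, F, G, H}, the whole schema; {D, E} is a candidate key.
These are minimal and exhaustive — every other superkey contains one of them.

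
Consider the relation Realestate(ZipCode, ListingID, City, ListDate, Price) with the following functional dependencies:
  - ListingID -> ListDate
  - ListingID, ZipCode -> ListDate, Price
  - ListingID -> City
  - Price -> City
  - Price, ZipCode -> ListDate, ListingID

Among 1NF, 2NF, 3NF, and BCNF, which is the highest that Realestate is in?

Candidate keys: {ListingID, ZipCode}, {Price, ZipCode}. Prime attributes: {ListingID, Price, ZipCode}.
ListingID -> ListDate breaks BCNF: {ListingID}⁺ = {City, ListDate, ListingID}, so {ListingID} is not a superkey.
Because {ListDate} is non-prime and the left side of ListingID -> ListDate is not a superkey, the relation is not in 3NF.
The proper key subset {ListingID} of {ListingID, ZipCode} determines non-prime {City, ListDate}, so the relation is not even in 2NF.

1NF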